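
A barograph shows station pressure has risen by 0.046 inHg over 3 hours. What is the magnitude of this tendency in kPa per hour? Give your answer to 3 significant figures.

0.046 inHg / 3 h × 3.38639 kPa/inHg = 0.0519 kPa/h.

0.0519 kPa per hour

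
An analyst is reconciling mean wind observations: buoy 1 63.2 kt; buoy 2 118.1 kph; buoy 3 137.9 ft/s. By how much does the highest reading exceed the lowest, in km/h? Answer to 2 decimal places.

buoy 1: 63.2 kt = 117.0464 km/h.
buoy 3: 137.9 ft/s = 151.3149 km/h.
Spread: 151.3149 − 117.0464 = 34.27 km/h.

34.27 km/h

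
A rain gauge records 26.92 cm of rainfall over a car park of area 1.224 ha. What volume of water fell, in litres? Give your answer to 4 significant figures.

Depth: 26.92 cm × 10 = 269.2 mm.
Area: 1.224 ha = 12240 m².
1 mm over 1 m² is 1 L, so volume = 269.2 × 12240 = 3295008 L ≈ 3295000 L.

3295000 litres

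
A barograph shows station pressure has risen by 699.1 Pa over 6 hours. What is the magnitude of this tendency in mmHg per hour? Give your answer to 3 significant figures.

0.874 mmHg per hour

699.1 Pa / 6 h × 0.00750062 mmHg/Pa = 0.874 mmHg/h.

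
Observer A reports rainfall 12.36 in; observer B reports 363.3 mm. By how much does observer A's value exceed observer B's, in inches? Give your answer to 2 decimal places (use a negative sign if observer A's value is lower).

observer B: 363.3 mm = 14.3031 in.
Difference: 12.3600 − 14.3031 = -1.94 in.

-1.94 in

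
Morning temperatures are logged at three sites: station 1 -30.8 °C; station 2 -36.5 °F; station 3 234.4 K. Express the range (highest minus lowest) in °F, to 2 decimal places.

14.31 °F

station 2: -36.5 °F = -38.056 °C.
station 3: 234.4 K = -38.750 °C.
Spread: (-30.800) − (-38.750) = 7.950 °C = 14.31 °F.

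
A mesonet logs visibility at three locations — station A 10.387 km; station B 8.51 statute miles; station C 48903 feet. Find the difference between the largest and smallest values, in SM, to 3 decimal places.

station A: 10.387 km = 6.45418 SM.
station C: 48903 ft = 9.26193 SM.
Spread: 9.26193 − 6.45418 = 2.808 SM.

2.808 SM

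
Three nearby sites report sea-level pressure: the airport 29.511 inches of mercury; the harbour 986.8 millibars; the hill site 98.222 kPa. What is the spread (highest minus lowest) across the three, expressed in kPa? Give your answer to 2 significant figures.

1.7 kPa

the airport: 29.511 inHg = 99.936 kPa.
the harbour: 986.8 mb = 98.680 kPa.
Spread: 99.936 − 98.222 = 1.7 kPa.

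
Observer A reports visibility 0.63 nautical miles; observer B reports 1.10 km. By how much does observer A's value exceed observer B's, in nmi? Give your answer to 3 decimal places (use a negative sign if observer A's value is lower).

0.036 nmi

observer B: 1.10 km = 0.59395 nmi.
Difference: 0.63000 − 0.59395 = 0.036 nmi.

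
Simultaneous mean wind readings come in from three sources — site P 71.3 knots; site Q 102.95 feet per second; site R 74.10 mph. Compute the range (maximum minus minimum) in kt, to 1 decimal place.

site Q: 102.95 ft/s = 60.996 kt.
site R: 74.10 mph = 64.391 kt.
Spread: 71.300 − 60.996 = 10.3 kt.

10.3 kt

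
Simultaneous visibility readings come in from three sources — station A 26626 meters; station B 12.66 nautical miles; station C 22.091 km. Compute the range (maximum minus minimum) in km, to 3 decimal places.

station A: 26626 m = 26.62600 km.
station B: 12.66 nmi = 23.44632 km.
Spread: 26.62600 − 22.09100 = 4.535 km.

4.535 km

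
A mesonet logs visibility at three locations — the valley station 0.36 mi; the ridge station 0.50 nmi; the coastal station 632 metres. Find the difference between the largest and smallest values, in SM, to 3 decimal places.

0.215 SM

the ridge station: 0.50 nmi = 0.57539 SM.
the coastal station: 632 m = 0.39271 SM.
Spread: 0.57539 − 0.36000 = 0.215 SM.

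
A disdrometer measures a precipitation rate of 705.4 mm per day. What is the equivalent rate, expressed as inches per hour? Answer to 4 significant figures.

705.4 mm/day × 0.0393701 in/mm × 0.0416667 day/hour = 1.157 in/hour.

1.157 in/hour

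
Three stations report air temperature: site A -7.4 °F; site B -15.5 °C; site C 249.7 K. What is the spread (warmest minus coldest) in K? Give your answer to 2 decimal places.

site A: -7.4 °F = -21.889 °C.
site C: 249.7 K = -23.450 °C.
Spread: (-15.500) − (-23.450) = 7.950 °C.

7.95 K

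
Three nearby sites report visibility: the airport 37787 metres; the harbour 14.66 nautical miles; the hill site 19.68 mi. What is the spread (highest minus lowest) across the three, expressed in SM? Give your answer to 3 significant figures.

the airport: 37787 m = 23.4798 SM.
the harbour: 14.66 nmi = 16.8704 SM.
Spread: 23.4798 − 16.8704 = 6.61 SM.

6.61 SM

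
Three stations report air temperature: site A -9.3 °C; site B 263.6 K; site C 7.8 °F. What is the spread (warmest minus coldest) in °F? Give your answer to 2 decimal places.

7.46 °F

site B: 263.6 K = -9.550 °C.
site C: 7.8 °F = -13.444 °C.
Spread: (-9.300) − (-13.444) = 4.144 °C = 7.46 °F.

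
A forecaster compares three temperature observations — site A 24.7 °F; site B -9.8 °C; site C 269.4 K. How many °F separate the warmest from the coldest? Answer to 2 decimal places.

site A: 24.7 °F = -4.056 °C.
site C: 269.4 K = -3.750 °C.
Spread: (-3.750) − (-9.800) = 6.050 °C = 10.89 °F.

10.89 °F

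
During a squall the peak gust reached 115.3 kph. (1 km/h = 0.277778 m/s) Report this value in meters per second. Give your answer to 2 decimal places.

32.03 m/s

1 km/h = 0.277778 m/s, so 115.3 × 0.277778 = 32.03 m/s.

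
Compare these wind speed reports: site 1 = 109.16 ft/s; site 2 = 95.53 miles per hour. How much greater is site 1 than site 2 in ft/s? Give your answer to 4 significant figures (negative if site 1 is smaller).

site 2: 95.53 mph = 140.1107 ft/s.
Difference: 109.1600 − 140.1107 = -30.95 ft/s.

-30.95 ft/s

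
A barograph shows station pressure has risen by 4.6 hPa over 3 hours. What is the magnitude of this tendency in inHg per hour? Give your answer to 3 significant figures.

4.6 hPa / 3 h × 0.02953 inHg/hPa = 0.0453 inHg/h.

0.0453 inHg per hour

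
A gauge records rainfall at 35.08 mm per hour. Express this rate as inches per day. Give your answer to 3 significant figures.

35.08 mm/hour × 0.0393701 in/mm × 24 hour/day = 33.1 in/day.

33.1 in/day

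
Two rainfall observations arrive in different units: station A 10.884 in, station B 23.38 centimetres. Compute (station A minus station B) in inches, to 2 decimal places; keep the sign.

station B: 23.38 cm = 9.2047 in.
Difference: 10.8840 − 9.2047 = 1.68 in.

1.68 in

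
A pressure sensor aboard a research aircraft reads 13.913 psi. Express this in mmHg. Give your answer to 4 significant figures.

1 psi = 51.7149 mmHg, so 13.913 × 51.7149 = 719.5 mmHg.

719.5 mmHg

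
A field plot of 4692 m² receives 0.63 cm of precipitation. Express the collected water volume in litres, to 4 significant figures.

Depth: 0.63 cm × 10 = 6.3 mm.
1 mm over 1 m² is 1 L, so volume = 6.3 × 4692 = 29559.6 L ≈ 29560 L.

29560 litres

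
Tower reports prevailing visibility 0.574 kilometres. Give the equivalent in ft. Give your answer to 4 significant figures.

1 km = 3280.84 ft, so 0.574 × 3280.84 = 1883 ft.

1883 ft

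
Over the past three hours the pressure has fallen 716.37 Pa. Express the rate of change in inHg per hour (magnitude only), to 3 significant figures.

0.0705 inHg per hour

716.37 Pa / 3 h × 0.0002953 inHg/Pa = 0.0705 inHg/h.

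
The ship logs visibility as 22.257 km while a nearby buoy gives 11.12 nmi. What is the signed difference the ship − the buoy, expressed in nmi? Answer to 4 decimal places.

the ship: 22.257 km = 12.017819 nmi.
Difference: 12.017819 − 11.120000 = 0.8978 nmi.

0.8978 nmi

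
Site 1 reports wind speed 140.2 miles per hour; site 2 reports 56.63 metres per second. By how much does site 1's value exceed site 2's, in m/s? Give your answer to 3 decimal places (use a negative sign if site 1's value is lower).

6.045 m/s

site 1: 140.2 mph = 62.67501 m/s.
Difference: 62.67501 − 56.63000 = 6.045 m/s.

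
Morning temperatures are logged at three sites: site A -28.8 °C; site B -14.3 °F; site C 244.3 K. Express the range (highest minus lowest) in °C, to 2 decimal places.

site B: -14.3 °F = -25.722 °C.
site C: 244.3 K = -28.850 °C.
Spread: (-25.722) − (-28.850) = 3.128 °C.

3.13 °C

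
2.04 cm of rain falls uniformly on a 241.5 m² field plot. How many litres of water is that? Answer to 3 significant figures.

4930 litres

Depth: 2.04 cm × 10 = 20.4 mm.
1 mm over 1 m² is 1 L, so volume = 20.4 × 241.5 = 4926.6 L ≈ 4930 L.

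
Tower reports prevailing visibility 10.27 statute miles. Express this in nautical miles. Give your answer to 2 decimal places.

1 SM = 0.868976 nmi, so 10.27 × 0.868976 = 8.92 nmi.

8.92 nmi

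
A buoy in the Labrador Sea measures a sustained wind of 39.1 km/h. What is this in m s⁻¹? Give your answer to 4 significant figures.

1 km/h = 0.277778 m/s, so 39.1 × 0.277778 = 10.86 m/s.

10.86 m/s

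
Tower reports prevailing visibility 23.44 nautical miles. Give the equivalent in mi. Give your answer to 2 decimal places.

26.97 SM

1 nmi = 1.15078 SM, so 23.44 × 1.15078 = 26.97 SM.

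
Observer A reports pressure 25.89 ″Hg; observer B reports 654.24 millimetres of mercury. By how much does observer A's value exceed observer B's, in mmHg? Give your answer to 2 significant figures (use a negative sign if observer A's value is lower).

3.4 mmHg

observer A: 25.89 inHg = 657.606 mmHg.
Difference: 657.606 − 654.240 = 3.4 mmHg.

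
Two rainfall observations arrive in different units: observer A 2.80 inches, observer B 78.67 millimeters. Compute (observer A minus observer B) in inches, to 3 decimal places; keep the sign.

-0.297 in

observer B: 78.67 mm = 3.09724 in.
Difference: 2.80000 − 3.09724 = -0.297 in.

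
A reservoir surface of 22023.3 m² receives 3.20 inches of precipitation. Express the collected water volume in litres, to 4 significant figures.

Depth: 3.20 in × 25.4 = 81.28 mm.
1 mm over 1 m² is 1 L, so volume = 81.28 × 22023.3 = 1790053.8 L ≈ 1790000 L.

1790000 litres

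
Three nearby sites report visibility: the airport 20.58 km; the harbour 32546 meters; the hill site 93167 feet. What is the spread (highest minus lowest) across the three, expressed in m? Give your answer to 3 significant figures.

12000 m

the airport: 20.58 km = 20580.00 m.
the hill site: 93167 ft = 28397.30 m.
Spread: 32546.00 − 20580.00 = 12000 m.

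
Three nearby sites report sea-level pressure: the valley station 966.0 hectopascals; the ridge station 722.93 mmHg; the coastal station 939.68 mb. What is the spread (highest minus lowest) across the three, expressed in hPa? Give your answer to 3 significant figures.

26.3 hPa

the ridge station: 722.93 mmHg = 963.828 hPa.
the coastal station: 939.68 mb = 939.680 hPa.
Spread: 966.000 − 939.680 = 26.3 hPa.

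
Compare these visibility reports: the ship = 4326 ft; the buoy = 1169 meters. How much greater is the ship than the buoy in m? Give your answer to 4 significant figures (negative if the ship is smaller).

the ship: 4326 ft = 1318.565 m.
Difference: 1318.565 − 1169.000 = 149.6 m.

149.6 m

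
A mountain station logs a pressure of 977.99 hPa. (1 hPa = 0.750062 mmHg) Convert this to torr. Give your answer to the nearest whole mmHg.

1 hPa = 0.750062 mmHg, so 977.99 × 0.750062 = 734 mmHg.

734 mmHg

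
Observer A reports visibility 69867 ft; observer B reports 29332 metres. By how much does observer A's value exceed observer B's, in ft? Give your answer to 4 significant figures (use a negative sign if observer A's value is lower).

observer B: 29332 m = 96233.60 ft.
Difference: 69867.00 − 96233.60 = -26370 ft.

-26370 ft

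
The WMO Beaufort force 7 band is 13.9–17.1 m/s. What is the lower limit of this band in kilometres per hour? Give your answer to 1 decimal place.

13.9–17.1 m/s × 3.6 = 50.0–61.6 km/h.

50.0 km/h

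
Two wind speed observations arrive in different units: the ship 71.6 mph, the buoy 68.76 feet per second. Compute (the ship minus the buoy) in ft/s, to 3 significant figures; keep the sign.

the ship: 71.6 mph = 105.013 ft/s.
Difference: 105.013 − 68.760 = 36.3 ft/s.

36.3 ft/s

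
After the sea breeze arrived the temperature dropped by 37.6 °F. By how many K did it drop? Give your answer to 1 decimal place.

Converting a difference, only the 9/5 scale factor applies: ΔK = 37.6 × 0.5556 = 20.9 K.

20.9 K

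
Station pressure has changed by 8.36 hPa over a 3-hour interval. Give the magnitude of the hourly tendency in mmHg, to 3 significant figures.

2.09 mmHg per hour

8.36 hPa / 3 h × 0.750062 mmHg/hPa = 2.09 mmHg/h.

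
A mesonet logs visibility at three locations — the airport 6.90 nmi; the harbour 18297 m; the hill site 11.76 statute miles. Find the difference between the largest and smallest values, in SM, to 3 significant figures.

3.82 SM

the airport: 6.90 nmi = 7.9404 SM.
the harbour: 18297 m = 11.3692 SM.
Spread: 11.7600 − 7.9404 = 3.82 SM.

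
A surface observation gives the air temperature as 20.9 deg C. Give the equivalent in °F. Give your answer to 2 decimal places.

°F = °C × 9/5 + 32 = 20.9 × 1.8 + 32 = 69.62 °F.

69.62 °F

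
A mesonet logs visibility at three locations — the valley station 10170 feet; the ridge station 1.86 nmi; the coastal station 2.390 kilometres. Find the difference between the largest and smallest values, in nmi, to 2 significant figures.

0.57 nmi

the valley station: 10170 ft = 1.6738 nmi.
the coastal station: 2.390 km = 1.2905 nmi.
Spread: 1.8600 − 1.2905 = 0.57 nmi.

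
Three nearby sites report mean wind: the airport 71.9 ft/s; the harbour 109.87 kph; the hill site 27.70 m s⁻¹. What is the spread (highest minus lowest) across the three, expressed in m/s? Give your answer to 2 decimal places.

8.60 m/s

the airport: 71.9 ft/s = 21.9151 m/s.
the harbour: 109.87 km/h = 30.5194 m/s.
Spread: 30.5194 − 21.9151 = 8.60 m/s.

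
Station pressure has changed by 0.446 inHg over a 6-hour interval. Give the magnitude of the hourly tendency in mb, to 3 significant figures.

0.446 inHg / 6 h × 33.8639 mb/inHg = 2.52 mb/h.

2.52 mb per hour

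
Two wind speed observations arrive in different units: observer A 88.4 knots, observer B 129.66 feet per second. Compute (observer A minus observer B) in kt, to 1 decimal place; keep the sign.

observer B: 129.66 ft/s = 76.821 kt.
Difference: 88.400 − 76.821 = 11.6 kt.

11.6 kt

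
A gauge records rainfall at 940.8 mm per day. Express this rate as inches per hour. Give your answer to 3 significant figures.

1.54 in/hour

940.8 mm/day × 0.0393701 in/mm × 0.0416667 day/hour = 1.54 in/hour.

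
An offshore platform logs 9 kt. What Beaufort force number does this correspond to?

Beaufort force 3

9 kt lies in the Beaufort 3 band (gentle breeze, 7–10 kt).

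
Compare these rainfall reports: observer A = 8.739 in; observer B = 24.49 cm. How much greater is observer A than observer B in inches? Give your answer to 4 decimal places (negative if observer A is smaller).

observer B: 24.49 cm = 9.641732 in.
Difference: 8.739000 − 9.641732 = -0.9027 in.

-0.9027 in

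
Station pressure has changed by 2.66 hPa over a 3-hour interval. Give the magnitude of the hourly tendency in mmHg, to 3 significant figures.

0.665 mmHg per hour

2.66 hPa / 3 h × 0.750062 mmHg/hPa = 0.665 mmHg/h.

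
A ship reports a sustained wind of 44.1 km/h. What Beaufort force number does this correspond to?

Beaufort force 6

44.1 km/h = 12.3 m/s, which is Beaufort 6 (strong breeze, 10.8–13.8 m/s).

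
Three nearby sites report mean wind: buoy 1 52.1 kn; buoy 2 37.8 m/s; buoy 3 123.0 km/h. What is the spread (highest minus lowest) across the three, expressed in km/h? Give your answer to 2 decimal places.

39.59 km/h

buoy 1: 52.1 kt = 96.4892 km/h.
buoy 2: 37.8 m/s = 136.0800 km/h.
Spread: 136.0800 − 96.4892 = 39.59 km/h.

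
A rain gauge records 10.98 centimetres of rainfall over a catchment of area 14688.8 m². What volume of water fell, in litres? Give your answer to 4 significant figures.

Depth: 10.98 cm × 10 = 109.8 mm.
1 mm over 1 m² is 1 L, so volume = 109.8 × 14688.8 = 1612830.2 L ≈ 1613000 L.

1613000 litres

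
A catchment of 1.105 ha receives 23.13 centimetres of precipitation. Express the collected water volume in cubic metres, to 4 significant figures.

Depth: 23.13 cm × 10 = 231.3 mm.
Area: 1.105 ha = 11050 m².
1 mm over 1 m² is 1 L, so volume = 231.3 × 11050 = 2555865 L = 2556 m³.

2556 cubic metres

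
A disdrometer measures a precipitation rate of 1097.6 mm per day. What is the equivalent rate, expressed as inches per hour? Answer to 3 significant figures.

1097.6 mm/day × 0.0393701 in/mm × 0.0416667 day/hour = 1.80 in/hour.

1.80 in/hour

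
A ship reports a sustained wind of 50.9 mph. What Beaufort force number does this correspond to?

Beaufort force 9

50.9 mph = 22.8 m/s, which is Beaufort 9 (strong gale, 20.8–24.4 m/s).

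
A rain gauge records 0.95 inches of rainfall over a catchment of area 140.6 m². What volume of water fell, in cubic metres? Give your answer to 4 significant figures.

3.393 cubic metres

Depth: 0.95 in × 25.4 = 24.13 mm.
1 mm over 1 m² is 1 L, so volume = 24.13 × 140.6 = 3392.678 L = 3.393 m³.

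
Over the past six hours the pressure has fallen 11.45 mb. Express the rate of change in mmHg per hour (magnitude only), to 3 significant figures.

1.43 mmHg per hour

11.45 mb / 6 h × 0.750062 mmHg/mb = 1.43 mmHg/h.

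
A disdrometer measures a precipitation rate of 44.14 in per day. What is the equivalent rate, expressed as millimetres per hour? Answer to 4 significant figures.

46.71 mm/hour

44.14 in/day × 25.4 mm/in × 0.0416667 day/hour = 46.71 mm/hour.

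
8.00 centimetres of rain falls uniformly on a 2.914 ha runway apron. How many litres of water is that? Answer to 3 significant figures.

Depth: 8.00 cm × 10 = 80 mm.
Area: 2.914 ha = 29140 m².
1 mm over 1 m² is 1 L, so volume = 80 × 29140 = 2331200 L ≈ 2330000 L.

2330000 litres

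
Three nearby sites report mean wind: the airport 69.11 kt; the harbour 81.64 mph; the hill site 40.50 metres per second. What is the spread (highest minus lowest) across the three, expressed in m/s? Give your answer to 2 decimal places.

4.95 m/s

the airport: 69.11 kt = 35.5533 m/s.
the harbour: 81.64 mph = 36.4963 m/s.
Spread: 40.5000 − 35.5533 = 4.95 m/s.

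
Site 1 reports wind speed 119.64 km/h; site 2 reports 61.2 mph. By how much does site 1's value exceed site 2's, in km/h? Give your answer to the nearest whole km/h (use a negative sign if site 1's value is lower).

site 2: 61.2 mph = 98.49 km/h.
Difference: 119.64 − 98.49 = 21 km/h.

21 km/h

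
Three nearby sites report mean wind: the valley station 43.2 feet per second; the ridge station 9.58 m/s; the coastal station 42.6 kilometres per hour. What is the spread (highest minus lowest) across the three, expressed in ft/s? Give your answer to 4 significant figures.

11.77 ft/s

the ridge station: 9.58 m/s = 31.4304 ft/s.
the coastal station: 42.6 km/h = 38.8233 ft/s.
Spread: 43.2000 − 31.4304 = 11.77 ft/s.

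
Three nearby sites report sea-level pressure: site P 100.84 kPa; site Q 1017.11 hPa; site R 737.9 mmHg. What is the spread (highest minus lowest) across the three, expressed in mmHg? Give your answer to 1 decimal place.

25.0 mmHg

site P: 100.84 kPa = 756.362 mmHg.
site Q: 1017.11 hPa = 762.895 mmHg.
Spread: 762.895 − 737.900 = 25.0 mmHg.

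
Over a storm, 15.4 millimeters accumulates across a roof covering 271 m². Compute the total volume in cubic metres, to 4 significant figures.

4.173 cubic metres

1 mm over 1 m² is 1 L, so volume = 15.4 × 271 = 4173.4 L = 4.173 m³.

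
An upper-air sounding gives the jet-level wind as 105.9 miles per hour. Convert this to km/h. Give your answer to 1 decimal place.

170.4 km/h

1 mph = 1.60934 km/h, so 105.9 × 1.60934 = 170.4 km/h.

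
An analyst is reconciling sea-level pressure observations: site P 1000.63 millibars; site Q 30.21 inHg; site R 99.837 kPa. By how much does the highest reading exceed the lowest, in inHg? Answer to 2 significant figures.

0.73 inHg

site P: 1000.63 mb = 29.5486 inHg.
site R: 99.837 kPa = 29.4818 inHg.
Spread: 30.2100 − 29.4818 = 0.73 inHg.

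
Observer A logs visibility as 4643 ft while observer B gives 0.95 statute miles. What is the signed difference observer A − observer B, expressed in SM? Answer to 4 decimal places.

observer A: 4643 ft = 0.879356 SM.
Difference: 0.879356 − 0.950000 = -0.0706 SM.

-0.0706 SM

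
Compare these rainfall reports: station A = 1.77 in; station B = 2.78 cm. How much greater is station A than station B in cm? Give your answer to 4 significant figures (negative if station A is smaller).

station A: 1.77 in = 4.49580 cm.
Difference: 4.49580 − 2.78000 = 1.716 cm.

1.716 cm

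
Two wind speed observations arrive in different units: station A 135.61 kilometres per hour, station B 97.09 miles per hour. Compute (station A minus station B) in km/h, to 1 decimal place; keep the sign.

-20.6 km/h

station B: 97.09 mph = 156.251 km/h.
Difference: 135.610 − 156.251 = -20.6 km/h.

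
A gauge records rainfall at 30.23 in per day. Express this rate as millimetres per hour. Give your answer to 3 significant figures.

32.0 mm/hour

30.23 in/day × 25.4 mm/in × 0.0416667 day/hour = 32.0 mm/hour.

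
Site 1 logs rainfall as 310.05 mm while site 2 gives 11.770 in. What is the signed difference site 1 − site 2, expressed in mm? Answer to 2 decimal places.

site 2: 11.770 in = 298.9580 mm.
Difference: 310.0500 − 298.9580 = 11.09 mm.

11.09 mm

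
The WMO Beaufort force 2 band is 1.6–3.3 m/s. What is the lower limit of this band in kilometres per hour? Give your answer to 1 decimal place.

5.8 km/h

1.6–3.3 m/s × 3.6 = 5.8–11.9 km/h.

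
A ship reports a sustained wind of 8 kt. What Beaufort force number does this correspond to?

8 kt lies in the Beaufort 3 band (gentle breeze, 7–10 kt).

Beaufort force 3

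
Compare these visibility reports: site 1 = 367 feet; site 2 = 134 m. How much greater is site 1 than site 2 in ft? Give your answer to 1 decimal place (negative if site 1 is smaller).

-72.6 ft

site 2: 134 m = 439.633 ft.
Difference: 367.000 − 439.633 = -72.6 ft.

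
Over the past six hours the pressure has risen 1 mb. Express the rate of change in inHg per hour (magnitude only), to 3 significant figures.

0.00492 inHg per hour

1 mb / 6 h × 0.02953 inHg/mb = 0.00492 inHg/h.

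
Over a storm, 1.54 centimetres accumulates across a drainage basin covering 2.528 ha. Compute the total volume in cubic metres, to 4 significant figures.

Depth: 1.54 cm × 10 = 15.4 mm.
Area: 2.528 ha = 25280 m².
1 mm over 1 m² is 1 L, so volume = 15.4 × 25280 = 389312 L = 389.3 m³.

389.3 cubic metres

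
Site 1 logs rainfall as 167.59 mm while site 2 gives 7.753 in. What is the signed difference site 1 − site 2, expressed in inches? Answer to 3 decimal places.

site 1: 167.59 mm = 6.59803 in.
Difference: 6.59803 − 7.75300 = -1.155 in.

-1.155 in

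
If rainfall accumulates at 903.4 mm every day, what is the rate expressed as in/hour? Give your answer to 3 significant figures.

1.48 in/hour

903.4 mm/day × 0.0393701 in/mm × 0.0416667 day/hour = 1.48 in/hour.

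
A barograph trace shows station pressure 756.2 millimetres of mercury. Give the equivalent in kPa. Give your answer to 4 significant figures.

1 mmHg = 0.133322 kPa, so 756.2 × 0.133322 = 100.8 kPa.

100.8 kPa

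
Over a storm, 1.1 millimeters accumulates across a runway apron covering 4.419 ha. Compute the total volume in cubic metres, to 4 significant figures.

Area: 4.419 ha = 44190 m².
1 mm over 1 m² is 1 L, so volume = 1.1 × 44190 = 48609 L = 48.61 m³.

48.61 cubic metres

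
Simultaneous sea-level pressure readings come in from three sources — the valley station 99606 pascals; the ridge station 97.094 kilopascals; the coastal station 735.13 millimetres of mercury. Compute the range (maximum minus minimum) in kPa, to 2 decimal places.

2.51 kPa

the valley station: 99606 Pa = 99.6060 kPa.
the coastal station: 735.13 mmHg = 98.0093 kPa.
Spread: 99.6060 − 97.0940 = 2.51 kPa.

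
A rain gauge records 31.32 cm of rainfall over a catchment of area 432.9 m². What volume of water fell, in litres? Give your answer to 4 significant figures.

135600 litres

Depth: 31.32 cm × 10 = 313.2 mm.
1 mm over 1 m² is 1 L, so volume = 313.2 × 432.9 = 135584.28 L ≈ 135600 L.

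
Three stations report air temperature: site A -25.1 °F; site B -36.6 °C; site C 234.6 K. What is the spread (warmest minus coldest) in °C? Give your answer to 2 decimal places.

site A: -25.1 °F = -31.722 °C.
site C: 234.6 K = -38.550 °C.
Spread: (-31.722) − (-38.550) = 6.828 °C.

6.83 °C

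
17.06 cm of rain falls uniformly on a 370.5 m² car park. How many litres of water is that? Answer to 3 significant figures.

Depth: 17.06 cm × 10 = 170.6 mm.
1 mm over 1 m² is 1 L, so volume = 170.6 × 370.5 = 63207.3 L ≈ 63200 L.

63200 litres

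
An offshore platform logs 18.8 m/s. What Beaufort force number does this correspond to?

18.8 m/s lies in the Beaufort 8 band (gale, 17.2–20.7 m/s).

Beaufort force 8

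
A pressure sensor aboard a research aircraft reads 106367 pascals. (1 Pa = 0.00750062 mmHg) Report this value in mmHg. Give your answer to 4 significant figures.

797.8 mmHg

1 Pa = 0.00750062 mmHg, so 106367 × 0.00750062 = 797.8 mmHg.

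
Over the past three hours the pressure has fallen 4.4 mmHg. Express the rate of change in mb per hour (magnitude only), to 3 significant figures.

1.96 mb per hour

4.4 mmHg / 3 h × 1.33322 mb/mmHg = 1.96 mb/h.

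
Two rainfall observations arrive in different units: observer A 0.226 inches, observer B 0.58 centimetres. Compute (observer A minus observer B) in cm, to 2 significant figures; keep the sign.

-0.0060 cm

observer A: 0.226 in = 0.574040 cm.
Difference: 0.574040 − 0.580000 = -0.0060 cm.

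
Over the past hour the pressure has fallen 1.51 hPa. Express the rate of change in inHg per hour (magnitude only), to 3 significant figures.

0.0446 inHg per hour

1.51 hPa / 1 h × 0.02953 inHg/hPa = 0.0446 inHg/h.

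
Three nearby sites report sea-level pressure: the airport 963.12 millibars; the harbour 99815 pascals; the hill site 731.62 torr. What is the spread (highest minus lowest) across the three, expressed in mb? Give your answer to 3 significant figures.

the harbour: 99815 Pa = 998.150 mb.
the hill site: 731.62 mmHg = 975.413 mb.
Spread: 998.150 − 963.120 = 35.0 mb.

35.0 mb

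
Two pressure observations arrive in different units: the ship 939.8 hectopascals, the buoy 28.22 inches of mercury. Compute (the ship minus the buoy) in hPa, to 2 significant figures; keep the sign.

the buoy: 28.22 inHg = 955.64 hPa.
Difference: 939.80 − 955.64 = -16 hPa.

-16 hPa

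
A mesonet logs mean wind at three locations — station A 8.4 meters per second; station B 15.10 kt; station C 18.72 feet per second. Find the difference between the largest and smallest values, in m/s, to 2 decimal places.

station B: 15.10 kt = 7.7681 m/s.
station C: 18.72 ft/s = 5.7059 m/s.
Spread: 8.4000 − 5.7059 = 2.69 m/s.

2.69 m/s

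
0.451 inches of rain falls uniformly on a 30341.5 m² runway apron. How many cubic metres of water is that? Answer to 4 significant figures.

Depth: 0.451 in × 25.4 = 11.4554 mm.
1 mm over 1 m² is 1 L, so volume = 11.4554 × 30341.5 = 347574.02 L = 347.6 m³.

347.6 cubic metres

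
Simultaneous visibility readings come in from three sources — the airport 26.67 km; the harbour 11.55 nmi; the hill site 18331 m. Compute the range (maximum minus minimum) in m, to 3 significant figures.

8340 m

the airport: 26.67 km = 26670.00 m.
the harbour: 11.55 nmi = 21390.60 m.
Spread: 26670.00 − 18331.00 = 8340 m.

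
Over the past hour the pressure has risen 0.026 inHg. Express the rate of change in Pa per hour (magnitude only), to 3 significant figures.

88.0 Pa per hour

0.026 inHg / 1 h × 3386.39 Pa/inHg = 88.0 Pa/h.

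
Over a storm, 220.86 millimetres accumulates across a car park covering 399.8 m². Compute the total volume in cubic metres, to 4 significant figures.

1 mm over 1 m² is 1 L, so volume = 220.86 × 399.8 = 88299.828 L = 88.30 m³.

88.30 cubic metres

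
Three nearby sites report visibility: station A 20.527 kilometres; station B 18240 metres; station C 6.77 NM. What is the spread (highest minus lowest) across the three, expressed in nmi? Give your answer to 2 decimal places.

4.31 nmi

station A: 20.527 km = 11.0837 nmi.
station B: 18240 m = 9.8488 nmi.
Spread: 11.0837 − 6.7700 = 4.31 nmi.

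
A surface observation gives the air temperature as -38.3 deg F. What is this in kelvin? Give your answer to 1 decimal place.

First to °C: -39.06 °C.
Then to K: 234.1 K.

234.1 K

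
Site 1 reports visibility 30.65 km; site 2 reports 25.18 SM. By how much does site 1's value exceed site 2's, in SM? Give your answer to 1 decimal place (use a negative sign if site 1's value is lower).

site 1: 30.65 km = 19.045 SM.
Difference: 19.045 − 25.180 = -6.1 SM.

-6.1 SM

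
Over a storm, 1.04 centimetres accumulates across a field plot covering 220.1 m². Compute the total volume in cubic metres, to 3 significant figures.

2.29 cubic metres

Depth: 1.04 cm × 10 = 10.4 mm.
1 mm over 1 m² is 1 L, so volume = 10.4 × 220.1 = 2289.04 L = 2.29 m³.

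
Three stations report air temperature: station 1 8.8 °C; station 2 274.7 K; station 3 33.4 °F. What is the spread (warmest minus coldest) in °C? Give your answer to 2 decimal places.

station 2: 274.7 K = 1.550 °C.
station 3: 33.4 °F = 0.778 °C.
Spread: 8.800 − 0.778 = 8.022 °C.

8.02 °C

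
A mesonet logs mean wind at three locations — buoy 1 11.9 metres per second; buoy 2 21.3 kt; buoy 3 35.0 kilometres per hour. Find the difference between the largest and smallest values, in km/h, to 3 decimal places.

7.840 km/h

buoy 1: 11.9 m/s = 42.84000 km/h.
buoy 2: 21.3 kt = 39.44760 km/h.
Spread: 42.84000 − 35.00000 = 7.840 km/h.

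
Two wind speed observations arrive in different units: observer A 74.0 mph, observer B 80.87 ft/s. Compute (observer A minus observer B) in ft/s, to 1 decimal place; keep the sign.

observer A: 74.0 mph = 108.533 ft/s.
Difference: 108.533 − 80.870 = 27.7 ft/s.

27.7 ft/s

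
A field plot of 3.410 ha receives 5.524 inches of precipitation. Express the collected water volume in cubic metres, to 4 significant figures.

Depth: 5.524 in × 25.4 = 140.3096 mm.
Area: 3.410 ha = 34100 m².
1 mm over 1 m² is 1 L, so volume = 140.3096 × 34100 = 4784557.4 L = 4785 m³.

4785 cubic metres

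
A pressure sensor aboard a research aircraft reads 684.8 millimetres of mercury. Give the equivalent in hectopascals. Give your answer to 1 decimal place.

913.0 hPa

1 mmHg = 1.33322 hPa, so 684.8 × 1.33322 = 913.0 hPa.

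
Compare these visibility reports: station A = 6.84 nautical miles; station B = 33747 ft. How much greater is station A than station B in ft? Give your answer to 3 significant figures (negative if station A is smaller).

7810 ft

station A: 6.84 nmi = 41560.63 ft.
Difference: 41560.63 − 33747.00 = 7810 ft.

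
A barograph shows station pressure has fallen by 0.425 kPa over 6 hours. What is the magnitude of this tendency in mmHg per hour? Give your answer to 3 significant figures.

0.425 kPa / 6 h × 7.50062 mmHg/kPa = 0.531 mmHg/h.

0.531 mmHg per hour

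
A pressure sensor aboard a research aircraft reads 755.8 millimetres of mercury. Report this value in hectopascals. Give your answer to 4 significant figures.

1 mmHg = 1.33322 hPa, so 755.8 × 1.33322 = 1008 hPa.

1008 hPa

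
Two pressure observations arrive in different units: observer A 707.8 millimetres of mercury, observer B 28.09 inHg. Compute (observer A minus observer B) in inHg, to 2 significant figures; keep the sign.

-0.22 inHg

observer A: 707.8 mmHg = 27.8661 inHg.
Difference: 27.8661 − 28.0900 = -0.22 inHg.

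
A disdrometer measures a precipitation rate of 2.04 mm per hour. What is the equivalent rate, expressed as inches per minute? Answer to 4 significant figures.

2.04 mm/hour × 0.0393701 in/mm × 0.0166667 hour/minute = 0.001339 in/minute.

0.001339 in/minute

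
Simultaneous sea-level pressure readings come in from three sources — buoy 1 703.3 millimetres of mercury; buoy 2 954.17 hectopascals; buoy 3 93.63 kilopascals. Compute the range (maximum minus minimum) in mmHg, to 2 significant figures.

13 mmHg

buoy 2: 954.17 hPa = 715.69 mmHg.
buoy 3: 93.63 kPa = 702.28 mmHg.
Spread: 715.69 − 702.28 = 13 mmHg.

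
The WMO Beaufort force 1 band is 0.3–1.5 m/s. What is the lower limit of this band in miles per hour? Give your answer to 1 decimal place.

0.3–1.5 m/s × 2.237 = 0.7–3.4 mph.

0.7 mph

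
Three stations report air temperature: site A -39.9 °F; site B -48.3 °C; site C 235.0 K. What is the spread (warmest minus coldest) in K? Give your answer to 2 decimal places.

site A: -39.9 °F = -39.944 °C.
site C: 235.0 K = -38.150 °C.
Spread: (-38.150) − (-48.300) = 10.150 °C.

10.15 K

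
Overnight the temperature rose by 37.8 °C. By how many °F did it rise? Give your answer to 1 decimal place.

68.0 °F

A change of 1 °C equals a change of 1.8 °F: Δ°F = 37.8 × 1.8 = 68.0 °F.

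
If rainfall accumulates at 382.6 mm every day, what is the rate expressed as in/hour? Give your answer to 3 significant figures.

0.628 in/hour

382.6 mm/day × 0.0393701 in/mm × 0.0416667 day/hour = 0.628 in/hour.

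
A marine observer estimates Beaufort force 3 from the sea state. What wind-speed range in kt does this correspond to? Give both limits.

Beaufort 3 (gentle breeze) spans 7–10 knots.

7 to 10 kt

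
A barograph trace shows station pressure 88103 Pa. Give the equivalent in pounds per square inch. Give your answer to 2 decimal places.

12.78 psi

1 Pa = 0.000145038 psi, so 88103 × 0.000145038 = 12.78 psi.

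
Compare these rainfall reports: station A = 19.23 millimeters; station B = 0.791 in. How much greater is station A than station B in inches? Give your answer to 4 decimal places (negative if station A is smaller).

station A: 19.23 mm = 0.757087 in.
Difference: 0.757087 − 0.791000 = -0.0339 in.

-0.0339 in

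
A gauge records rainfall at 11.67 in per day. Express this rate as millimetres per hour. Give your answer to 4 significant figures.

11.67 in/day × 25.4 mm/in × 0.0416667 day/hour = 12.35 mm/hour.

12.35 mm/hour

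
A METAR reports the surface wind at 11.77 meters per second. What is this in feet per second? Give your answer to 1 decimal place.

1 m/s = 3.28084 ft/s, so 11.77 × 3.28084 = 38.6 ft/s.

38.6 ft/s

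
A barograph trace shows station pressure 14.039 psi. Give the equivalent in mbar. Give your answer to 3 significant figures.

1 psi = 68.9476 mb, so 14.039 × 68.9476 = 968 mb.

968 mb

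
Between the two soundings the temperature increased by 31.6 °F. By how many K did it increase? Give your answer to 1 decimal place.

For a temperature change the 32° offset cancels: ΔK = 31.6 × 0.5556 = 17.6 K.

17.6 K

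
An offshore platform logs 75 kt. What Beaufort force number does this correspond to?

75 kt lies in the Beaufort 12 band (hurricane force, ≥64 kt).

Beaufort force 12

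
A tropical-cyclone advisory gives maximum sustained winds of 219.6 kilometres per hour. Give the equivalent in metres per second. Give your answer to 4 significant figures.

61.00 m/s

1 km/h = 0.277778 m/s, so 219.6 × 0.277778 = 61.00 m/s.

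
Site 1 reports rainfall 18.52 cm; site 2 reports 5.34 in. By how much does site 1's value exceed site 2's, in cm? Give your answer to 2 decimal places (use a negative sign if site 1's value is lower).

4.96 cm

site 2: 5.34 in = 13.5636 cm.
Difference: 18.5200 − 13.5636 = 4.96 cm.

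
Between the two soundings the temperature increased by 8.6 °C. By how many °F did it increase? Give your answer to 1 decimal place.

15.5 °F

For a temperature change the 32° offset cancels: Δ°F = 8.6 × 1.8 = 15.5 °F.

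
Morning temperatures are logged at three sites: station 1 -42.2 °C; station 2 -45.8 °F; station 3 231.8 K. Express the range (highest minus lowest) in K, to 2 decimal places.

station 2: -45.8 °F = -43.222 °C.
station 3: 231.8 K = -41.350 °C.
Spread: (-41.350) − (-43.222) = 1.872 °C.

1.87 K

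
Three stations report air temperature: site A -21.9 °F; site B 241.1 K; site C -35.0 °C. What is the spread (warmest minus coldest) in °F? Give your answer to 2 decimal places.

9.10 °F

site A: -21.9 °F = -29.944 °C.
site B: 241.1 K = -32.050 °C.
Spread: (-29.944) − (-35.000) = 5.056 °C = 9.10 °F.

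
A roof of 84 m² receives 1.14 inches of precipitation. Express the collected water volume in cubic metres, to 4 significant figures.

2.432 cubic metres

Depth: 1.14 in × 25.4 = 28.956 mm.
1 mm over 1 m² is 1 L, so volume = 28.956 × 84 = 2432.304 L = 2.432 m³.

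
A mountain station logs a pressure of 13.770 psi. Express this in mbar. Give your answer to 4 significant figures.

949.4 mb

1 psi = 68.9476 mb, so 13.770 × 68.9476 = 949.4 mb.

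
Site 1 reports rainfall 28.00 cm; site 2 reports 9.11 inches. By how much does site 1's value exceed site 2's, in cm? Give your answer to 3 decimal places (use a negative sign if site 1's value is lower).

site 2: 9.11 in = 23.13940 cm.
Difference: 28.00000 − 23.13940 = 4.861 cm.

4.861 cm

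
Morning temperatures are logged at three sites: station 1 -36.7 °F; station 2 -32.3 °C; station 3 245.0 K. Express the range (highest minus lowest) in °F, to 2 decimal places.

18.03 °F

station 1: -36.7 °F = -38.167 °C.
station 3: 245.0 K = -28.150 °C.
Spread: (-28.150) − (-38.167) = 10.017 °C = 18.03 °F.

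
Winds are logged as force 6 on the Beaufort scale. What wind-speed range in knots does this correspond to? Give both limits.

Beaufort 6 (strong breeze) spans 22–27 knots.

22 to 27 kt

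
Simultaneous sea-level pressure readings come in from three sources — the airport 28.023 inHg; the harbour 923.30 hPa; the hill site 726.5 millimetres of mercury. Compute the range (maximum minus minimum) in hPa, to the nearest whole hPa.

the airport: 28.023 inHg = 948.97 hPa.
the hill site: 726.5 mmHg = 968.59 hPa.
Spread: 968.59 − 923.30 = 45 hPa.

45 hPa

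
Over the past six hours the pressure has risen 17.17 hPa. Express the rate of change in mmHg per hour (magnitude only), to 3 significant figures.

17.17 hPa / 6 h × 0.750062 mmHg/hPa = 2.15 mmHg/h.

2.15 mmHg per hour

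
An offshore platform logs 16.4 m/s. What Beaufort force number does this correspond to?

Beaufort force 7

16.4 m/s lies in the Beaufort 7 band (near gale, 13.9–17.1 m/s).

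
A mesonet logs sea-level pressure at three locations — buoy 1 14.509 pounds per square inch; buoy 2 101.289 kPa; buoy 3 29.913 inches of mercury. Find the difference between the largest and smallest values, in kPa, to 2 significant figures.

buoy 1: 14.509 psi = 100.036 kPa.
buoy 3: 29.913 inHg = 101.297 kPa.
Spread: 101.297 − 100.036 = 1.3 kPa.

1.3 kPa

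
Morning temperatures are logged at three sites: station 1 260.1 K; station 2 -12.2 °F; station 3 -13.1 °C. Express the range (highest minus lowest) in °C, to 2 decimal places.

11.51 °C

station 1: 260.1 K = -13.050 °C.
station 2: -12.2 °F = -24.556 °C.
Spread: (-13.050) − (-24.556) = 11.506 °C.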